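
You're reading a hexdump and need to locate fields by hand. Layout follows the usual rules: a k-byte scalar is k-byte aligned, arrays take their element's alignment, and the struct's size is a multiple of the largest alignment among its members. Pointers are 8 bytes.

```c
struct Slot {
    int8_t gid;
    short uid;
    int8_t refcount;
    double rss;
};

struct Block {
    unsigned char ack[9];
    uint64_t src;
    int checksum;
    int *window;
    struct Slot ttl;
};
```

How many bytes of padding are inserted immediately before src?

Slot: gid at 0 (size 1, align 1) → ends 1; pad 1 to align 2 for uid; uid at 2 (size 2, align 2) → ends 4; refcount at 4 (size 1, align 1) → ends 5; pad 3 to align 8 for rss; rss at 8 (size 8, align 8) → ends 16; total 16 bytes, alignment 8
ack at 0 (size 9, align 1) → ends 9
pad 7 to align 8 for src
src at 16 (size 8, align 8) → ends 24

7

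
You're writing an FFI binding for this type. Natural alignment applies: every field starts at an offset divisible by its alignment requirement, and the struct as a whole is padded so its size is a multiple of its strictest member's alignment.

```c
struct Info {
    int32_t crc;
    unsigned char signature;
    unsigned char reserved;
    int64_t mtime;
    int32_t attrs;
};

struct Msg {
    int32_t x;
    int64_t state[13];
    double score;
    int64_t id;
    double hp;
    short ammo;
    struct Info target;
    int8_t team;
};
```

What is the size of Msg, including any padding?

176 bytes

Info: @0: crc [4B, align 4] → 4; @4: signature [1B, align 1] → 5; @5: reserved [1B, align 1] → 6; +2 pad (align 8); @8: mtime [8B, align 8] → 16; @16: attrs [4B, align 4] → 20; +4 tail pad (align 8); size 24, align 8
@0: x [4B, align 4] → 4
+4 pad (align 8)
@8: state [104B, align 8] → 112
@112: score [8B, align 8] → 120
@120: id [8B, align 8] → 128
@128: hp [8B, align 8] → 136
@136: ammo [2B, align 2] → 138
+6 pad (align 8)
@144: target [24B, align 8] → 168
@168: team [1B, align 1] → 169
+7 tail pad (align 8)
size 176, align 8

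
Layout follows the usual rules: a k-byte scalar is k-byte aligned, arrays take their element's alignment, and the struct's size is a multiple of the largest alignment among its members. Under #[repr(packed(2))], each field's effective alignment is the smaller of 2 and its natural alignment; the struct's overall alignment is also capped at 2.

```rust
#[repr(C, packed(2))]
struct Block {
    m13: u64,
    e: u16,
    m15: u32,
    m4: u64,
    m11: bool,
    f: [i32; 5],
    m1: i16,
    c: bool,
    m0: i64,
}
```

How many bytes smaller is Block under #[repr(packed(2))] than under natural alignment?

8

natural layout:
  0..8  m13  (8B, 8-aligned)
  8..10  e  (2B, 2-aligned)
  10..12  -- padding (2B)
  12..16  m15  (4B, 4-aligned)
  16..24  m4  (8B, 8-aligned)
  24..25  m11  (1B, 1-aligned)
  25..28  -- padding (3B)
  28..48  f  (20B, 4-aligned)
  48..50  m1  (2B, 2-aligned)
  50..51  c  (1B, 1-aligned)
  51..56  -- padding (5B)
  56..64  m0  (8B, 8-aligned)
  sizeof = 64, alignof = 8
packed(2) layout:
  0..8  m13  (8B, 2-aligned)
  8..10  e  (2B, 2-aligned)
  10..14  m15  (4B, 2-aligned)
  14..22  m4  (8B, 2-aligned)
  22..23  m11  (1B, 1-aligned)
  23..24  -- padding (1B)
  24..44  f  (20B, 2-aligned)
  44..46  m1  (2B, 2-aligned)
  46..47  c  (1B, 1-aligned)
  47..48  -- padding (1B)
  48..56  m0  (8B, 2-aligned)
  sizeof = 56, alignof = 2
64 − 56 = 8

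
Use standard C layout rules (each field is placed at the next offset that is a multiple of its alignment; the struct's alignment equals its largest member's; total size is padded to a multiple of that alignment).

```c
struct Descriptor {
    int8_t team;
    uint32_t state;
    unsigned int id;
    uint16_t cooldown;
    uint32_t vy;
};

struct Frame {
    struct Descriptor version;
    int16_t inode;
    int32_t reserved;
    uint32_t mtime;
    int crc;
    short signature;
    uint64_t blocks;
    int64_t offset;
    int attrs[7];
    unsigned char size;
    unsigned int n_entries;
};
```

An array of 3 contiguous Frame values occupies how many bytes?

288

Descriptor: team at 0 (size 1, align 1) → ends 1; pad 3 to align 4 for state; state at 4 (size 4, align 4) → ends 8; id at 8 (size 4, align 4) → ends 12; cooldown at 12 (size 2, align 2) → ends 14; pad 2 to align 4 for vy; vy at 16 (size 4, align 4) → ends 20; total 20 bytes, alignment 4
version at 0 (size 20, align 4) → ends 20
inode at 20 (size 2, align 2) → ends 22
pad 2 to align 4 for reserved
reserved at 24 (size 4, align 4) → ends 28
mtime at 28 (size 4, align 4) → ends 32
crc at 32 (size 4, align 4) → ends 36
signature at 36 (size 2, align 2) → ends 38
pad 2 to align 8 for blocks
blocks at 40 (size 8, align 8) → ends 48
offset at 48 (size 8, align 8) → ends 56
attrs at 56 (size 28, align 4) → ends 84
size at 84 (size 1, align 1) → ends 85
pad 3 to align 4 for n_entries
n_entries at 88 (size 4, align 4) → ends 92
tail pad 4 to reach multiple of 8
total 96 bytes, alignment 8
array of 3: 3 × 96 = 288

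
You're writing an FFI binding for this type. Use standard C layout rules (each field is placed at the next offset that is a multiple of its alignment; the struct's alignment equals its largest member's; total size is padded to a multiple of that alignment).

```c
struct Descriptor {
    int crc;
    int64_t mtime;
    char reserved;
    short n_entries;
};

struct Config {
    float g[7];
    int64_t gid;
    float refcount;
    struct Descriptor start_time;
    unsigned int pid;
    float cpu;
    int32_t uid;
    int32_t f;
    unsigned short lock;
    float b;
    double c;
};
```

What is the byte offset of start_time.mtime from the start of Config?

56

Descriptor: 0..4  crc  (4B, 4-aligned); 4..8  -- padding (4B); 8..16  mtime  (8B, 8-aligned); 16..17  reserved  (1B, 1-aligned); 17..18  -- padding (1B); 18..20  n_entries  (2B, 2-aligned); 20..24  -- tail padding (4B); sizeof = 24, alignof = 8
0..28  g  (28B, 4-aligned)
28..32  -- padding (4B)
32..40  gid  (8B, 8-aligned)
40..44  refcount  (4B, 4-aligned)
44..48  -- padding (4B)
48..72  start_time  (24B, 8-aligned)
within Descriptor: mtime at 8
48 + 8 = 56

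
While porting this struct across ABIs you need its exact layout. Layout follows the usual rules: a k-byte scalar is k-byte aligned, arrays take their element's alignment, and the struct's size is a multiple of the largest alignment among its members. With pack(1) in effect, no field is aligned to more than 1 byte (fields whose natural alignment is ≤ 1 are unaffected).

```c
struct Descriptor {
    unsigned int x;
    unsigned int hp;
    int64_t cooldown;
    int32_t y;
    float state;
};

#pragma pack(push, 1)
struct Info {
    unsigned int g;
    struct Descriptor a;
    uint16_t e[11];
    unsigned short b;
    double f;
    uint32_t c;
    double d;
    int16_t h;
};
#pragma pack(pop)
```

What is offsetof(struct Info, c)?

60

Descriptor: x at 0 (size 4, align 4) → ends 4; hp at 4 (size 4, align 4) → ends 8; cooldown at 8 (size 8, align 8) → ends 16; y at 16 (size 4, align 4) → ends 20; state at 20 (size 4, align 4) → ends 24; total 24 bytes, alignment 8
g at 0 (size 4, align 1) → ends 4
a at 4 (size 24, align 1) → ends 28
e at 28 (size 22, align 1) → ends 50
b at 50 (size 2, align 1) → ends 52
f at 52 (size 8, align 1) → ends 60
c at 60 (size 4, align 1) → ends 64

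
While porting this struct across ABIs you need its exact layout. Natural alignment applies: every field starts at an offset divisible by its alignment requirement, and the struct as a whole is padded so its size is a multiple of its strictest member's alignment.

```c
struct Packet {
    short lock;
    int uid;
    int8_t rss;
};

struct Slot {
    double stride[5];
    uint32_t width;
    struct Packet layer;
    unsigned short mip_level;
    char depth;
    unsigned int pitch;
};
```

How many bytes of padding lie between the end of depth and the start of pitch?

Packet: @0: lock [2B, align 2] → 2; +2 pad (align 4); @4: uid [4B, align 4] → 8; @8: rss [1B, align 1] → 9; +3 tail pad (align 4); size 12, align 4
@0: stride [40B, align 8] → 40
@40: width [4B, align 4] → 44
@44: layer [12B, align 4] → 56
@56: mip_level [2B, align 2] → 58
@58: depth [1B, align 1] → 59
+1 pad (align 4)
@60: pitch [4B, align 4] → 64

1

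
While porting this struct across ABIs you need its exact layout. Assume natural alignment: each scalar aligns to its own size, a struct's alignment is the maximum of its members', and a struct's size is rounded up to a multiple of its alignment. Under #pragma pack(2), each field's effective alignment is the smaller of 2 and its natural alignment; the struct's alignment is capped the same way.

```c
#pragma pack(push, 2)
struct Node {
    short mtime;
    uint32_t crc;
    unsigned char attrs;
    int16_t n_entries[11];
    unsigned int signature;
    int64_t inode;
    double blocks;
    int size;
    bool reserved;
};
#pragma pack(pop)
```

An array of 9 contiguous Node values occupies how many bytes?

504

@0: mtime [2B, align 2] → 2
@2: crc [4B, align 2] → 6
@6: attrs [1B, align 1] → 7
+1 pad (align 2)
@8: n_entries [22B, align 2] → 30
@30: signature [4B, align 2] → 34
@34: inode [8B, align 2] → 42
@42: blocks [8B, align 2] → 50
@50: size [4B, align 2] → 54
@54: reserved [1B, align 1] → 55
+1 tail pad (align 2)
size 56, align 2
array of 9: 9 × 56 = 504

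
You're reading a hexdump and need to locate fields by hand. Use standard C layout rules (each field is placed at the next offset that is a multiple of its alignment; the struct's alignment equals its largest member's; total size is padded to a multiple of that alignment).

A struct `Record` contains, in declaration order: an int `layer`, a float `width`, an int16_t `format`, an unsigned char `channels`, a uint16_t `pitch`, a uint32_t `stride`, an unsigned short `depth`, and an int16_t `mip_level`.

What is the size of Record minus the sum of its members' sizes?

layer at 0 (size 4, align 4) → ends 4
width at 4 (size 4, align 4) → ends 8
format at 8 (size 2, align 2) → ends 10
channels at 10 (size 1, align 1) → ends 11
pad 1 to align 2 for pitch
pitch at 12 (size 2, align 2) → ends 14
pad 2 to align 4 for stride
stride at 16 (size 4, align 4) → ends 20
depth at 20 (size 2, align 2) → ends 22
mip_level at 22 (size 2, align 2) → ends 24
total 24 bytes, alignment 4
data bytes 21, size 24 → padding 3

3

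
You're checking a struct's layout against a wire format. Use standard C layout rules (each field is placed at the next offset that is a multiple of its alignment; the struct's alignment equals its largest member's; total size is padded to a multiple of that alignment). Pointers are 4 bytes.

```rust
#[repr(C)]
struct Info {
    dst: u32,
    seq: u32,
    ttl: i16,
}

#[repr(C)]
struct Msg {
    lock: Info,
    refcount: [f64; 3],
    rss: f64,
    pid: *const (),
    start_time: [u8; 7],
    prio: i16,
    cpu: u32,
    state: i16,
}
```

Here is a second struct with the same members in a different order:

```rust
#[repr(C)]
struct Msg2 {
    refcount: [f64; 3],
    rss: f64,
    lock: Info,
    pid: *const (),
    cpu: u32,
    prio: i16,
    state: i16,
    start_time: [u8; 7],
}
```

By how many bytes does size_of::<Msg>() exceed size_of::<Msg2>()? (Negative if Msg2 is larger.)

8

Info: dst at 0 (size 4, align 4) → ends 4; seq at 4 (size 4, align 4) → ends 8; ttl at 8 (size 2, align 2) → ends 10; tail pad 2 to reach multiple of 4; total 12 bytes, alignment 4
lock at 0 (size 12, align 4) → ends 12
pad 4 to align 8 for refcount
refcount at 16 (size 24, align 8) → ends 40
rss at 40 (size 8, align 8) → ends 48
pid at 48 (size 4, align 4) → ends 52
start_time at 52 (size 7, align 1) → ends 59
pad 1 to align 2 for prio
prio at 60 (size 2, align 2) → ends 62
pad 2 to align 4 for cpu
cpu at 64 (size 4, align 4) → ends 68
state at 68 (size 2, align 2) → ends 70
tail pad 2 to reach multiple of 8
total 72 bytes, alignment 8
— Msg2 —
refcount at 0 (size 24, align 8) → ends 24
rss at 24 (size 8, align 8) → ends 32
lock at 32 (size 12, align 4) → ends 44
pid at 44 (size 4, align 4) → ends 48
cpu at 48 (size 4, align 4) → ends 52
prio at 52 (size 2, align 2) → ends 54
state at 54 (size 2, align 2) → ends 56
start_time at 56 (size 7, align 1) → ends 63
tail pad 1 to reach multiple of 8
total 64 bytes, alignment 8
72 − 64 = 8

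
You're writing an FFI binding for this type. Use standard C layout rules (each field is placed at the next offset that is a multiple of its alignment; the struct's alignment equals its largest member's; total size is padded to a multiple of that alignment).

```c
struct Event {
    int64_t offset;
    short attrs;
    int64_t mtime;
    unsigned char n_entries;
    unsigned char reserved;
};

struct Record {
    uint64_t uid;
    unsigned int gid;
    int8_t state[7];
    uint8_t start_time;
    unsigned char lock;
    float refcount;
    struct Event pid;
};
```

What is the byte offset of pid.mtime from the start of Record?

Event: 0..8  offset  (8B, 8-aligned); 8..10  attrs  (2B, 2-aligned); 10..16  -- padding (6B); 16..24  mtime  (8B, 8-aligned); 24..25  n_entries  (1B, 1-aligned); 25..26  reserved  (1B, 1-aligned); 26..32  -- tail padding (6B); sizeof = 32, alignof = 8
0..8  uid  (8B, 8-aligned)
8..12  gid  (4B, 4-aligned)
12..19  state  (7B, 1-aligned)
19..20  start_time  (1B, 1-aligned)
20..21  lock  (1B, 1-aligned)
21..24  -- padding (3B)
24..28  refcount  (4B, 4-aligned)
28..32  -- padding (4B)
32..64  pid  (32B, 8-aligned)
within Event: mtime at 16
32 + 16 = 48

48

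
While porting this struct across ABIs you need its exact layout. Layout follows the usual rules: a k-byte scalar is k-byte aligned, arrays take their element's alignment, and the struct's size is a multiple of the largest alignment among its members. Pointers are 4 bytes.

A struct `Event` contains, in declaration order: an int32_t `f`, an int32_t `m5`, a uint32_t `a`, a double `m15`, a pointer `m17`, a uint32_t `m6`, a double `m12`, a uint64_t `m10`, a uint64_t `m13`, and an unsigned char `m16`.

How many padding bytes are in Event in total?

0..4  f  (4B, 4-aligned)
4..8  m5  (4B, 4-aligned)
8..12  a  (4B, 4-aligned)
12..16  -- padding (4B)
16..24  m15  (8B, 8-aligned)
24..28  m17  (4B, 4-aligned)
28..32  m6  (4B, 4-aligned)
32..40  m12  (8B, 8-aligned)
40..48  m10  (8B, 8-aligned)
48..56  m13  (8B, 8-aligned)
56..57  m16  (1B, 1-aligned)
57..64  -- tail padding (7B)
sizeof = 64, alignof = 8
data bytes 53, size 64 → padding 11

11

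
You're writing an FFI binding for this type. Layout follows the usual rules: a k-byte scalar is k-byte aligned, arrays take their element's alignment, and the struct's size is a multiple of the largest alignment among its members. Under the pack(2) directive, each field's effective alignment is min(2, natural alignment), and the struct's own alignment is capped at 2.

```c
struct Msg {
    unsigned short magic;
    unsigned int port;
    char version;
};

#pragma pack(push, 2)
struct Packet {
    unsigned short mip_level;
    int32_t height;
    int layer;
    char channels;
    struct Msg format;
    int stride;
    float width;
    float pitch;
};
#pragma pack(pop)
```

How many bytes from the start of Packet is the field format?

12

Msg: 0..2  magic  (2B, 2-aligned); 2..4  -- padding (2B); 4..8  port  (4B, 4-aligned); 8..9  version  (1B, 1-aligned); 9..12  -- tail padding (3B); sizeof = 12, alignof = 4
0..2  mip_level  (2B, 2-aligned)
2..6  height  (4B, 2-aligned)
6..10  layer  (4B, 2-aligned)
10..11  channels  (1B, 1-aligned)
11..12  -- padding (1B)
12..24  format  (12B, 2-aligned)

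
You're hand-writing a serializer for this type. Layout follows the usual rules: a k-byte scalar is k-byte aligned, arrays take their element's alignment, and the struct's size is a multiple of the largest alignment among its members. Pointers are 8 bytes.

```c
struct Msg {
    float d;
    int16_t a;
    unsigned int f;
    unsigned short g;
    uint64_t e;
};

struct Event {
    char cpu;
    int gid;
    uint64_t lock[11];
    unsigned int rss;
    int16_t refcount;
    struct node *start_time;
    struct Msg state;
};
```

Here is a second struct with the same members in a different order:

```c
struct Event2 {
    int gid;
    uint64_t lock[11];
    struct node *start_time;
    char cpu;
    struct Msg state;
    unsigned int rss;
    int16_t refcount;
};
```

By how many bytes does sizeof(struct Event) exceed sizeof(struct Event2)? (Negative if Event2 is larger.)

-8

Msg: 0..4  d  (4B, 4-aligned); 4..6  a  (2B, 2-aligned); 6..8  -- padding (2B); 8..12  f  (4B, 4-aligned); 12..14  g  (2B, 2-aligned); 14..16  -- padding (2B); 16..24  e  (8B, 8-aligned); sizeof = 24, alignof = 8
0..1  cpu  (1B, 1-aligned)
1..4  -- padding (3B)
4..8  gid  (4B, 4-aligned)
8..96  lock  (88B, 8-aligned)
96..100  rss  (4B, 4-aligned)
100..102  refcount  (2B, 2-aligned)
102..104  -- padding (2B)
104..112  start_time  (8B, 8-aligned)
112..136  state  (24B, 8-aligned)
sizeof = 136, alignof = 8
— Event2 —
0..4  gid  (4B, 4-aligned)
4..8  -- padding (4B)
8..96  lock  (88B, 8-aligned)
96..104  start_time  (8B, 8-aligned)
104..105  cpu  (1B, 1-aligned)
105..112  -- padding (7B)
112..136  state  (24B, 8-aligned)
136..140  rss  (4B, 4-aligned)
140..142  refcount  (2B, 2-aligned)
142..144  -- tail padding (2B)
sizeof = 144, alignof = 8
136 − 144 = -8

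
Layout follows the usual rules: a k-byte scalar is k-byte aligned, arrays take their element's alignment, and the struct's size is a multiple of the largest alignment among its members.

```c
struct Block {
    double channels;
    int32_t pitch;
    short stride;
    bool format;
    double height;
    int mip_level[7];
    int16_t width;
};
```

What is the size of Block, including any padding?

channels at 0 (size 8, align 8) → ends 8
pitch at 8 (size 4, align 4) → ends 12
stride at 12 (size 2, align 2) → ends 14
format at 14 (size 1, align 1) → ends 15
pad 1 to align 8 for height
height at 16 (size 8, align 8) → ends 24
mip_level at 24 (size 28, align 4) → ends 52
width at 52 (size 2, align 2) → ends 54
tail pad 2 to reach multiple of 8
total 56 bytes, alignment 8

56 bytes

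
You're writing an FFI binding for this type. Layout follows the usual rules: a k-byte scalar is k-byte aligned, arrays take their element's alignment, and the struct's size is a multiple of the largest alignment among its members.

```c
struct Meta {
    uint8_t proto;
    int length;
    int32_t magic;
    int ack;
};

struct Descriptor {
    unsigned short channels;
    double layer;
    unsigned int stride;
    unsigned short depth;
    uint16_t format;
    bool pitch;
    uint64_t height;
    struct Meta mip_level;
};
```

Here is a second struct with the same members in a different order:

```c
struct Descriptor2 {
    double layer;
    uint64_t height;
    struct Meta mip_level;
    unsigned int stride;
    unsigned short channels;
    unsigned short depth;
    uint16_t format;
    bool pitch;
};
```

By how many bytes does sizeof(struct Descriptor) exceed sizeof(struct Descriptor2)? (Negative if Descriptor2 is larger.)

Meta: 0..1  proto  (1B, 1-aligned); 1..4  -- padding (3B); 4..8  length  (4B, 4-aligned); 8..12  magic  (4B, 4-aligned); 12..16  ack  (4B, 4-aligned); sizeof = 16, alignof = 4
0..2  channels  (2B, 2-aligned)
2..8  -- padding (6B)
8..16  layer  (8B, 8-aligned)
16..20  stride  (4B, 4-aligned)
20..22  depth  (2B, 2-aligned)
22..24  format  (2B, 2-aligned)
24..25  pitch  (1B, 1-aligned)
25..32  -- padding (7B)
32..40  height  (8B, 8-aligned)
40..56  mip_level  (16B, 4-aligned)
sizeof = 56, alignof = 8
— Descriptor2 —
0..8  layer  (8B, 8-aligned)
8..16  height  (8B, 8-aligned)
16..32  mip_level  (16B, 4-aligned)
32..36  stride  (4B, 4-aligned)
36..38  channels  (2B, 2-aligned)
38..40  depth  (2B, 2-aligned)
40..42  format  (2B, 2-aligned)
42..43  pitch  (1B, 1-aligned)
43..48  -- tail padding (5B)
sizeof = 48, alignof = 8
56 − 48 = 8

8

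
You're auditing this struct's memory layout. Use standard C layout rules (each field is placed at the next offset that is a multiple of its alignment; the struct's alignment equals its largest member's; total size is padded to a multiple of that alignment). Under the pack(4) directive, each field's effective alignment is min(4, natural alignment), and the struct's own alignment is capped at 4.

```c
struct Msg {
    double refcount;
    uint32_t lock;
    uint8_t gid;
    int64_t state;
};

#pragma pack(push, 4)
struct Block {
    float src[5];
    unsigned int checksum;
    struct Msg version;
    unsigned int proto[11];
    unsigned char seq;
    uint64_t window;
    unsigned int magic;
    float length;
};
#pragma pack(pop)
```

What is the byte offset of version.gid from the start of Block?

36

Msg: @0: refcount [8B, align 8] → 8; @8: lock [4B, align 4] → 12; @12: gid [1B, align 1] → 13; +3 pad (align 8); @16: state [8B, align 8] → 24; size 24, align 8
@0: src [20B, align 4] → 20
@20: checksum [4B, align 4] → 24
@24: version [24B, align 4] → 48
within Msg: gid at 12
24 + 12 = 36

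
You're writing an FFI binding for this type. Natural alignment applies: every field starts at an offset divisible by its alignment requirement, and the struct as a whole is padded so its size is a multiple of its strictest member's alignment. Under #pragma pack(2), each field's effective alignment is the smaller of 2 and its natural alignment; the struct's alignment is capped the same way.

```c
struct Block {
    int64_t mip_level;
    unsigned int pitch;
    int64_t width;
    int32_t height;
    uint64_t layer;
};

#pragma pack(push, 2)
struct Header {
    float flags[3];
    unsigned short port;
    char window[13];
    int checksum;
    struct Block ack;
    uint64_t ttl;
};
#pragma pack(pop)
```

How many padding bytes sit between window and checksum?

Block: mip_level at 0 (size 8, align 8) → ends 8; pitch at 8 (size 4, align 4) → ends 12; pad 4 to align 8 for width; width at 16 (size 8, align 8) → ends 24; height at 24 (size 4, align 4) → ends 28; pad 4 to align 8 for layer; layer at 32 (size 8, align 8) → ends 40; total 40 bytes, alignment 8
flags at 0 (size 12, align 2) → ends 12
port at 12 (size 2, align 2) → ends 14
window at 14 (size 13, align 1) → ends 27
pad 1 to align 2 for checksum
checksum at 28 (size 4, align 2) → ends 32

1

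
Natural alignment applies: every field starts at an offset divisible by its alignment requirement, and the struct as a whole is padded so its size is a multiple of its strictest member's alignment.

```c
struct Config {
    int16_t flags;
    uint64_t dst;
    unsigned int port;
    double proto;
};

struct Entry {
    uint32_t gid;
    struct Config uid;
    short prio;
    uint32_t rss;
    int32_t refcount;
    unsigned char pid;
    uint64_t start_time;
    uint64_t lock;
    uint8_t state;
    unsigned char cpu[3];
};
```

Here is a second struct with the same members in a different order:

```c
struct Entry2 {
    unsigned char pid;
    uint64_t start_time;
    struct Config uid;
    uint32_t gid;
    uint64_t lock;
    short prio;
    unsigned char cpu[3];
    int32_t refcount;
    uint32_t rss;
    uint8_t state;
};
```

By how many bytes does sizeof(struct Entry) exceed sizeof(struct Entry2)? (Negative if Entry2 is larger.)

-8

Config: @0: flags [2B, align 2] → 2; +6 pad (align 8); @8: dst [8B, align 8] → 16; @16: port [4B, align 4] → 20; +4 pad (align 8); @24: proto [8B, align 8] → 32; size 32, align 8
@0: gid [4B, align 4] → 4
+4 pad (align 8)
@8: uid [32B, align 8] → 40
@40: prio [2B, align 2] → 42
+2 pad (align 4)
@44: rss [4B, align 4] → 48
@48: refcount [4B, align 4] → 52
@52: pid [1B, align 1] → 53
+3 pad (align 8)
@56: start_time [8B, align 8] → 64
@64: lock [8B, align 8] → 72
@72: state [1B, align 1] → 73
@73: cpu [3B, align 1] → 76
+4 tail pad (align 8)
size 80, align 8
— Entry2 —
@0: pid [1B, align 1] → 1
+7 pad (align 8)
@8: start_time [8B, align 8] → 16
@16: uid [32B, align 8] → 48
@48: gid [4B, align 4] → 52
+4 pad (align 8)
@56: lock [8B, align 8] → 64
@64: prio [2B, align 2] → 66
@66: cpu [3B, align 1] → 69
+3 pad (align 4)
@72: refcount [4B, align 4] → 76
@76: rss [4B, align 4] → 80
@80: state [1B, align 1] → 81
+7 tail pad (align 8)
size 88, align 8
80 − 88 = -8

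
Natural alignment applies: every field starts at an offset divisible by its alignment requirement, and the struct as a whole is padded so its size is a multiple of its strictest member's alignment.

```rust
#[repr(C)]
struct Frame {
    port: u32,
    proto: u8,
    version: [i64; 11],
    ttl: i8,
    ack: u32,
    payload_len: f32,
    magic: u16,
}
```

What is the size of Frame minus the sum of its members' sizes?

8

0..4  port  (4B, 4-aligned)
4..5  proto  (1B, 1-aligned)
5..8  -- padding (3B)
8..96  version  (88B, 8-aligned)
96..97  ttl  (1B, 1-aligned)
97..100  -- padding (3B)
100..104  ack  (4B, 4-aligned)
104..108  payload_len  (4B, 4-aligned)
108..110  magic  (2B, 2-aligned)
110..112  -- tail padding (2B)
sizeof = 112, alignof = 8
data bytes 104, size 112 → padding 8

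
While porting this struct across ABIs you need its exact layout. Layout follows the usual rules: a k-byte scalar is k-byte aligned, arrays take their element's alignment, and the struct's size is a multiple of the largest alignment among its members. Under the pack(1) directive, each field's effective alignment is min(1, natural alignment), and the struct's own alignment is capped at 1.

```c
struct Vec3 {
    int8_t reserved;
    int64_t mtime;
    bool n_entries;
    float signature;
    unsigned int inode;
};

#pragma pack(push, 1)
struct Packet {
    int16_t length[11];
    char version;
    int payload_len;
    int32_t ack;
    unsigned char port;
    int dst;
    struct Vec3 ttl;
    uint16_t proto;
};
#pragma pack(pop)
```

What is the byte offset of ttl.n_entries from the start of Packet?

Vec3: 0..1  reserved  (1B, 1-aligned); 1..8  -- padding (7B); 8..16  mtime  (8B, 8-aligned); 16..17  n_entries  (1B, 1-aligned); 17..20  -- padding (3B); 20..24  signature  (4B, 4-aligned); 24..28  inode  (4B, 4-aligned); 28..32  -- tail padding (4B); sizeof = 32, alignof = 8
0..22  length  (22B, 1-aligned)
22..23  version  (1B, 1-aligned)
23..27  payload_len  (4B, 1-aligned)
27..31  ack  (4B, 1-aligned)
31..32  port  (1B, 1-aligned)
32..36  dst  (4B, 1-aligned)
36..68  ttl  (32B, 1-aligned)
within Vec3: n_entries at 16
36 + 16 = 52

52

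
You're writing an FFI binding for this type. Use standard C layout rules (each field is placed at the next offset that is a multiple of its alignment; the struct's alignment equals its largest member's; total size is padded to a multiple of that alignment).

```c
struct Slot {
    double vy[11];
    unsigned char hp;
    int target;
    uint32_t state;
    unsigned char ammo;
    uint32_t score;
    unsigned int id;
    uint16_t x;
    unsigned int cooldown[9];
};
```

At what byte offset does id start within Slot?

108

0..88  vy  (88B, 8-aligned)
88..89  hp  (1B, 1-aligned)
89..92  -- padding (3B)
92..96  target  (4B, 4-aligned)
96..100  state  (4B, 4-aligned)
100..101  ammo  (1B, 1-aligned)
101..104  -- padding (3B)
104..108  score  (4B, 4-aligned)
108..112  id  (4B, 4-aligned)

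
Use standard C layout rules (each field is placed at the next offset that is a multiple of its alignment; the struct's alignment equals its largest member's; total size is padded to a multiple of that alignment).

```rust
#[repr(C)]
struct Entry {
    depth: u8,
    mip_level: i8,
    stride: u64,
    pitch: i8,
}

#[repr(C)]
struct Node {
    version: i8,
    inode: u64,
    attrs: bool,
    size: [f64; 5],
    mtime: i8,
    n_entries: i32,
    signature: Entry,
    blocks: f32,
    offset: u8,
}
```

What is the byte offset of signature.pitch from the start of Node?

Entry: 0..1  depth  (1B, 1-aligned); 1..2  mip_level  (1B, 1-aligned); 2..8  -- padding (6B); 8..16  stride  (8B, 8-aligned); 16..17  pitch  (1B, 1-aligned); 17..24  -- tail padding (7B); sizeof = 24, alignof = 8
0..1  version  (1B, 1-aligned)
1..8  -- padding (7B)
8..16  inode  (8B, 8-aligned)
16..17  attrs  (1B, 1-aligned)
17..24  -- padding (7B)
24..64  size  (40B, 8-aligned)
64..65  mtime  (1B, 1-aligned)
65..68  -- padding (3B)
68..72  n_entries  (4B, 4-aligned)
72..96  signature  (24B, 8-aligned)
within Entry: pitch at 16
72 + 16 = 88

88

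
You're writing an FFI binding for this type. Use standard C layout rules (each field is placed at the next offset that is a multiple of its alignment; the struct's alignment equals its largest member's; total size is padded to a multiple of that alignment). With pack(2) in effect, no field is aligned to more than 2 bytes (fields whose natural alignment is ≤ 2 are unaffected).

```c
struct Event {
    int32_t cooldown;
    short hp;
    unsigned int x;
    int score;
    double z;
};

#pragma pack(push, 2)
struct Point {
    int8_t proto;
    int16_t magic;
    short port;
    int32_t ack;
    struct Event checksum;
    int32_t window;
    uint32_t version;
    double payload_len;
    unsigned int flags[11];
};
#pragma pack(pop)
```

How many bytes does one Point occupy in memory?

94 bytes

Event: cooldown at 0 (size 4, align 4) → ends 4; hp at 4 (size 2, align 2) → ends 6; pad 2 to align 4 for x; x at 8 (size 4, align 4) → ends 12; score at 12 (size 4, align 4) → ends 16; z at 16 (size 8, align 8) → ends 24; total 24 bytes, alignment 8
proto at 0 (size 1, align 1) → ends 1
pad 1 to align 2 for magic
magic at 2 (size 2, align 2) → ends 4
port at 4 (size 2, align 2) → ends 6
ack at 6 (size 4, align 2) → ends 10
checksum at 10 (size 24, align 2) → ends 34
window at 34 (size 4, align 2) → ends 38
version at 38 (size 4, align 2) → ends 42
payload_len at 42 (size 8, align 2) → ends 50
flags at 50 (size 44, align 2) → ends 94
total 94 bytes, alignment 2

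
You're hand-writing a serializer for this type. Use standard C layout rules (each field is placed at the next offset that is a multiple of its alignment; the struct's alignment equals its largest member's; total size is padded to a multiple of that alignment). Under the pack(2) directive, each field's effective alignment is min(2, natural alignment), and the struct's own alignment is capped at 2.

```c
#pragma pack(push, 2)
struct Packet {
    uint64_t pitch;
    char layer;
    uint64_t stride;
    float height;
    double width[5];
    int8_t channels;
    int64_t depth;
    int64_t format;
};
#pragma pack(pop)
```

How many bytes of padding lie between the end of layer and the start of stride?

1

0..8  pitch  (8B, 2-aligned)
8..9  layer  (1B, 1-aligned)
9..10  -- padding (1B)
10..18  stride  (8B, 2-aligned)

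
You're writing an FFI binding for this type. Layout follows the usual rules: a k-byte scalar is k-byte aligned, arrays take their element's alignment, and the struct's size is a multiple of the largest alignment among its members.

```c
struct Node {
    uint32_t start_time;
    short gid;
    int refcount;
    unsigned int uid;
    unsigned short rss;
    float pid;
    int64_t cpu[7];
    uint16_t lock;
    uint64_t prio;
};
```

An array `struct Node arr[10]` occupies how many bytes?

start_time at 0 (size 4, align 4) → ends 4
gid at 4 (size 2, align 2) → ends 6
pad 2 to align 4 for refcount
refcount at 8 (size 4, align 4) → ends 12
uid at 12 (size 4, align 4) → ends 16
rss at 16 (size 2, align 2) → ends 18
pad 2 to align 4 for pid
pid at 20 (size 4, align 4) → ends 24
cpu at 24 (size 56, align 8) → ends 80
lock at 80 (size 2, align 2) → ends 82
pad 6 to align 8 for prio
prio at 88 (size 8, align 8) → ends 96
total 96 bytes, alignment 8
array of 10: 10 × 96 = 960

960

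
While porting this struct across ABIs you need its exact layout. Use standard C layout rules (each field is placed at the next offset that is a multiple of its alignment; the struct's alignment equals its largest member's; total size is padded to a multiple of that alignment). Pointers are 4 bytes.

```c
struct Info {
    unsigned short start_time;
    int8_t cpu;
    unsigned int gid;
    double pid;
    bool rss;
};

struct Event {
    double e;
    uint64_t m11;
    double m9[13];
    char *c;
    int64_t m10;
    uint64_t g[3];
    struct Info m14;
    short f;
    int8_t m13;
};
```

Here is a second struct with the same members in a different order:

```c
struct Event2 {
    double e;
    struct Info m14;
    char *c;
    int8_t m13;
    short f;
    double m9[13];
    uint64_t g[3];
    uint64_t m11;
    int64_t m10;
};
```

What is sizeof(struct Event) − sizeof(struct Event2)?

Info: @0: start_time [2B, align 2] → 2; @2: cpu [1B, align 1] → 3; +1 pad (align 4); @4: gid [4B, align 4] → 8; @8: pid [8B, align 8] → 16; @16: rss [1B, align 1] → 17; +7 tail pad (align 8); size 24, align 8
@0: e [8B, align 8] → 8
@8: m11 [8B, align 8] → 16
@16: m9 [104B, align 8] → 120
@120: c [4B, align 4] → 124
+4 pad (align 8)
@128: m10 [8B, align 8] → 136
@136: g [24B, align 8] → 160
@160: m14 [24B, align 8] → 184
@184: f [2B, align 2] → 186
@186: m13 [1B, align 1] → 187
+5 tail pad (align 8)
size 192, align 8
— Event2 —
@0: e [8B, align 8] → 8
@8: m14 [24B, align 8] → 32
@32: c [4B, align 4] → 36
@36: m13 [1B, align 1] → 37
+1 pad (align 2)
@38: f [2B, align 2] → 40
@40: m9 [104B, align 8] → 144
@144: g [24B, align 8] → 168
@168: m11 [8B, align 8] → 176
@176: m10 [8B, align 8] → 184
size 184, align 8
192 − 184 = 8

8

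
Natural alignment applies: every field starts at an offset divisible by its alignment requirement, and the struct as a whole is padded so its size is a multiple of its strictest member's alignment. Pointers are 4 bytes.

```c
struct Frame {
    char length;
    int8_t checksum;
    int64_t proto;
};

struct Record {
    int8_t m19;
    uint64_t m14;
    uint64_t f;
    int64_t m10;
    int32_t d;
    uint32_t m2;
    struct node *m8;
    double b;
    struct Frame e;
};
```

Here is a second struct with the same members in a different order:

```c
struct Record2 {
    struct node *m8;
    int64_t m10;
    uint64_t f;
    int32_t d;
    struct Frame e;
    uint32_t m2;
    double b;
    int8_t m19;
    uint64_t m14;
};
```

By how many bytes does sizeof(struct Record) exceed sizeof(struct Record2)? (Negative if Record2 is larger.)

Frame: 0..1  length  (1B, 1-aligned); 1..2  checksum  (1B, 1-aligned); 2..8  -- padding (6B); 8..16  proto  (8B, 8-aligned); sizeof = 16, alignof = 8
0..1  m19  (1B, 1-aligned)
1..8  -- padding (7B)
8..16  m14  (8B, 8-aligned)
16..24  f  (8B, 8-aligned)
24..32  m10  (8B, 8-aligned)
32..36  d  (4B, 4-aligned)
36..40  m2  (4B, 4-aligned)
40..44  m8  (4B, 4-aligned)
44..48  -- padding (4B)
48..56  b  (8B, 8-aligned)
56..72  e  (16B, 8-aligned)
sizeof = 72, alignof = 8
— Record2 —
0..4  m8  (4B, 4-aligned)
4..8  -- padding (4B)
8..16  m10  (8B, 8-aligned)
16..24  f  (8B, 8-aligned)
24..28  d  (4B, 4-aligned)
28..32  -- padding (4B)
32..48  e  (16B, 8-aligned)
48..52  m2  (4B, 4-aligned)
52..56  -- padding (4B)
56..64  b  (8B, 8-aligned)
64..65  m19  (1B, 1-aligned)
65..72  -- padding (7B)
72..80  m14  (8B, 8-aligned)
sizeof = 80, alignof = 8
72 − 80 = -8

-8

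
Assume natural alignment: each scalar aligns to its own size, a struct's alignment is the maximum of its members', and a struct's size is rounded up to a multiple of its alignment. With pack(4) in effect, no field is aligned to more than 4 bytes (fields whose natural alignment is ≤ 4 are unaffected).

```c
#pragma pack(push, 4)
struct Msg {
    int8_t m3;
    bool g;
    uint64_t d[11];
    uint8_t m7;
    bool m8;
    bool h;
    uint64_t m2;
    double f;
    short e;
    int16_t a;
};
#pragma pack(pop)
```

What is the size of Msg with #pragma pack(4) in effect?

116

@0: m3 [1B, align 1] → 1
@1: g [1B, align 1] → 2
+2 pad (align 4)
@4: d [88B, align 4] → 92
@92: m7 [1B, align 1] → 93
@93: m8 [1B, align 1] → 94
@94: h [1B, align 1] → 95
+1 pad (align 4)
@96: m2 [8B, align 4] → 104
@104: f [8B, align 4] → 112
@112: e [2B, align 2] → 114
@114: a [2B, align 2] → 116
size 116, align 4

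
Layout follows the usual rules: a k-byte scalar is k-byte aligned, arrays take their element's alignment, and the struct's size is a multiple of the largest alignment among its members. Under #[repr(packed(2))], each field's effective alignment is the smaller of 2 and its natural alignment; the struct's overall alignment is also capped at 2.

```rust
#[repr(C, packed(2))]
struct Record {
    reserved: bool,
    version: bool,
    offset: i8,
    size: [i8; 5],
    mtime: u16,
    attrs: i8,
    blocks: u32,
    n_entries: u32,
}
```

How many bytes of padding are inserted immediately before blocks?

1

0..1  reserved  (1B, 1-aligned)
1..2  version  (1B, 1-aligned)
2..3  offset  (1B, 1-aligned)
3..8  size  (5B, 1-aligned)
8..10  mtime  (2B, 2-aligned)
10..11  attrs  (1B, 1-aligned)
11..12  -- padding (1B)
12..16  blocks  (4B, 2-aligned)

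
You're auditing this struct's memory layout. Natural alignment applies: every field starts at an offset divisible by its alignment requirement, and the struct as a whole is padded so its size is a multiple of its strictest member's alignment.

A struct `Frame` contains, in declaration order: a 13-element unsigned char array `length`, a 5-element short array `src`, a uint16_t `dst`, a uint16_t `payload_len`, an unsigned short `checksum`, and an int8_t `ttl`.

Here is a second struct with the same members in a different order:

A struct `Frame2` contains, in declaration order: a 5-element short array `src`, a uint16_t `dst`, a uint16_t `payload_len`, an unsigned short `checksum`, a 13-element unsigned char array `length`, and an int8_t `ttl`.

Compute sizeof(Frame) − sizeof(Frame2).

2

length at 0 (size 13, align 1) → ends 13
pad 1 to align 2 for src
src at 14 (size 10, align 2) → ends 24
dst at 24 (size 2, align 2) → ends 26
payload_len at 26 (size 2, align 2) → ends 28
checksum at 28 (size 2, align 2) → ends 30
ttl at 30 (size 1, align 1) → ends 31
tail pad 1 to reach multiple of 2
total 32 bytes, alignment 2
— Frame2 —
src at 0 (size 10, align 2) → ends 10
dst at 10 (size 2, align 2) → ends 12
payload_len at 12 (size 2, align 2) → ends 14
checksum at 14 (size 2, align 2) → ends 16
length at 16 (size 13, align 1) → ends 29
ttl at 29 (size 1, align 1) → ends 30
total 30 bytes, alignment 2
32 − 30 = 2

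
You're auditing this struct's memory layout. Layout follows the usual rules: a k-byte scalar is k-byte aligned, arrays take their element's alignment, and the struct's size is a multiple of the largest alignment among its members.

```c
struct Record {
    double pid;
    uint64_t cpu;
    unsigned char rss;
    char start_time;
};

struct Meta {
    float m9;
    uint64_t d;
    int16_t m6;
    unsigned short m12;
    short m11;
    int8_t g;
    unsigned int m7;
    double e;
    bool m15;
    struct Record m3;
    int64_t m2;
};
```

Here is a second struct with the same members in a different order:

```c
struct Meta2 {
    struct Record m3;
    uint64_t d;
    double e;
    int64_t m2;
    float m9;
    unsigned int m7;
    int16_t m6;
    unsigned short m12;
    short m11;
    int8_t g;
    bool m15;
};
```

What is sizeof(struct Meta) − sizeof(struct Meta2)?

Record: pid at 0 (size 8, align 8) → ends 8; cpu at 8 (size 8, align 8) → ends 16; rss at 16 (size 1, align 1) → ends 17; start_time at 17 (size 1, align 1) → ends 18; tail pad 6 to reach multiple of 8; total 24 bytes, alignment 8
m9 at 0 (size 4, align 4) → ends 4
pad 4 to align 8 for d
d at 8 (size 8, align 8) → ends 16
m6 at 16 (size 2, align 2) → ends 18
m12 at 18 (size 2, align 2) → ends 20
m11 at 20 (size 2, align 2) → ends 22
g at 22 (size 1, align 1) → ends 23
pad 1 to align 4 for m7
m7 at 24 (size 4, align 4) → ends 28
pad 4 to align 8 for e
e at 32 (size 8, align 8) → ends 40
m15 at 40 (size 1, align 1) → ends 41
pad 7 to align 8 for m3
m3 at 48 (size 24, align 8) → ends 72
m2 at 72 (size 8, align 8) → ends 80
total 80 bytes, alignment 8
— Meta2 —
m3 at 0 (size 24, align 8) → ends 24
d at 24 (size 8, align 8) → ends 32
e at 32 (size 8, align 8) → ends 40
m2 at 40 (size 8, align 8) → ends 48
m9 at 48 (size 4, align 4) → ends 52
m7 at 52 (size 4, align 4) → ends 56
m6 at 56 (size 2, align 2) → ends 58
m12 at 58 (size 2, align 2) → ends 60
m11 at 60 (size 2, align 2) → ends 62
g at 62 (size 1, align 1) → ends 63
m15 at 63 (size 1, align 1) → ends 64
total 64 bytes, alignment 8
80 − 64 = 16

16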